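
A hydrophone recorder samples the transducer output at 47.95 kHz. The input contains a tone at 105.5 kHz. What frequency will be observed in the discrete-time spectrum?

9.6 kHz

105.5 kHz mod fs = 9.6 kHz.
9.6 kHz ≤ fs/2 = 23.975 kHz, appears at 9.6 kHz.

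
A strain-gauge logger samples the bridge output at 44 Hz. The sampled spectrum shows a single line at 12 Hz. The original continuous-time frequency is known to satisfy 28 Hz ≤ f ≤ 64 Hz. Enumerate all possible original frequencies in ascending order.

Frequencies that alias to 12 Hz are k·fs ± 12 Hz for integer k ≥ 0.
k=0: 12 Hz.
k=1: 32 Hz, 56 Hz.
k=2: 76 Hz, 100 Hz.
Within [28 Hz, 64 Hz]: 32 Hz, 56 Hz.

32 Hz, 56 Hz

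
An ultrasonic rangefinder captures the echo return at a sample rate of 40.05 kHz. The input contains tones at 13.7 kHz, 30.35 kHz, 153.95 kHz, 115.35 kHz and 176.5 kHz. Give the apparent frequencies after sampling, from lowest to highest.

fs/2 = 20.025 kHz.
13.7 kHz ≤ fs/2 = 20.025 kHz, passes unchanged.
30.35 kHz > fs/2 = 20.025 kHz, folds to fs − 30.35 kHz = 9.7 kHz.
153.95 kHz mod fs = 33.8 kHz.
33.8 kHz > fs/2 = 20.025 kHz, folds to fs − 33.8 kHz = 6.25 kHz.
115.35 kHz mod fs = 35.25 kHz.
35.25 kHz > fs/2 = 20.025 kHz, folds to fs − 35.25 kHz = 4.8 kHz.
176.5 kHz mod fs = 16.3 kHz.
16.3 kHz ≤ fs/2 = 20.025 kHz, appears at 16.3 kHz.
Distinct values: {4.8 kHz, 6.25 kHz, 9.7 kHz, 13.7 kHz, 16.3 kHz}.

4.8 kHz, 6.25 kHz, 9.7 kHz, 13.7 kHz, 16.3 kHz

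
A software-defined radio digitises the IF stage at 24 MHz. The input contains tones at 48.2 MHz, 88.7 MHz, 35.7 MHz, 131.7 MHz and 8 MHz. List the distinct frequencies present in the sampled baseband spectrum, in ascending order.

fs/2 = 12 MHz.
48.2 MHz mod fs = 0.2 MHz.
0.2 MHz ≤ fs/2 = 12 MHz, appears at 0.2 MHz.
88.7 MHz mod fs = 16.7 MHz.
16.7 MHz > fs/2 = 12 MHz, folds to fs − 16.7 MHz = 7.3 MHz.
35.7 MHz mod fs = 11.7 MHz.
11.7 MHz ≤ fs/2 = 12 MHz, appears at 11.7 MHz.
131.7 MHz mod fs = 11.7 MHz.
11.7 MHz ≤ fs/2 = 12 MHz, appears at 11.7 MHz.
8 MHz ≤ fs/2 = 12 MHz, passes unchanged.
Distinct values: {0.2 MHz, 7.3 MHz, 8 MHz, 11.7 MHz}.

0.2 MHz, 7.3 MHz, 8 MHz, 11.7 MHz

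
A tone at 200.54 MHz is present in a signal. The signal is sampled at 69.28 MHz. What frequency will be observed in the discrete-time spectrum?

7.3 MHz

200.54 MHz mod fs = 61.98 MHz.
61.98 MHz > fs/2 = 34.64 MHz, folds to fs − 61.98 MHz = 7.3 MHz.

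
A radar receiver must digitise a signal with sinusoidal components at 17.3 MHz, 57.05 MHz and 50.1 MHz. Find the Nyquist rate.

Highest-frequency component: 57.05 MHz.
Nyquist rate = 2 × 57.05 MHz = 114.1 MHz.

114.1 MHz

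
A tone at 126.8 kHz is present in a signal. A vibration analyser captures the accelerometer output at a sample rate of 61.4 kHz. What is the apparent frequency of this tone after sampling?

126.8 kHz mod fs = 4 kHz.
4 kHz ≤ fs/2 = 30.7 kHz, appears at 4 kHz.

4 kHz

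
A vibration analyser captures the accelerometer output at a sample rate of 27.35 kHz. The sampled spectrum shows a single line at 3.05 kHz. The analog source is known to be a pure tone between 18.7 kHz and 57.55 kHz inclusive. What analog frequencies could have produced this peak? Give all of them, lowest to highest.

Frequencies that alias to 3.05 kHz are k·fs ± 3.05 kHz for integer k ≥ 0.
k=0: 3.05 kHz.
k=1: 24.3 kHz, 30.4 kHz.
k=2: 51.65 kHz, 57.75 kHz.
k=3: 79 kHz, 85.1 kHz.
Within [18.7 kHz, 57.55 kHz]: 24.3 kHz, 30.4 kHz, 51.65 kHz.

24.3 kHz, 30.4 kHz, 51.65 kHz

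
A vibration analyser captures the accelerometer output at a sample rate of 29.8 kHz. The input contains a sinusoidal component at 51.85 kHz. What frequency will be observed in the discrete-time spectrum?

51.85 kHz mod fs = 22.05 kHz.
22.05 kHz > fs/2 = 14.9 kHz, folds to fs − 22.05 kHz = 7.75 kHz.

7.75 kHz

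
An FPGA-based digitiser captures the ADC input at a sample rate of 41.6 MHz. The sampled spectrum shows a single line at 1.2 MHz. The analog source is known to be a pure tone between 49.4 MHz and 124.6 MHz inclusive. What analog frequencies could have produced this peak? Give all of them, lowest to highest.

Frequencies that alias to 1.2 MHz are k·fs ± 1.2 MHz for integer k ≥ 0.
k=0: 1.2 MHz.
k=1: 40.4 MHz, 42.8 MHz.
k=2: 82 MHz, 84.4 MHz.
k=3: 123.6 MHz, 126 MHz.
k=4: 165.2 MHz, 167.6 MHz.
Within [49.4 MHz, 124.6 MHz]: 82 MHz, 84.4 MHz, 123.6 MHz.

82 MHz, 84.4 MHz, 123.6 MHz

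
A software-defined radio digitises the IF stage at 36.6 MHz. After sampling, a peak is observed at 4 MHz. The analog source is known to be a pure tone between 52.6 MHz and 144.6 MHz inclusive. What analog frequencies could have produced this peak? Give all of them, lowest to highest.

69.2 MHz, 77.2 MHz, 105.8 MHz, 113.8 MHz, 142.4 MHz

Frequencies that alias to 4 MHz are k·fs ± 4 MHz for integer k ≥ 0.
k=0: 4 MHz.
k=1: 32.6 MHz, 40.6 MHz.
k=2: 69.2 MHz, 77.2 MHz.
k=3: 105.8 MHz, 113.8 MHz.
k=4: 142.4 MHz, 150.4 MHz.
k=5: 179 MHz, 187 MHz.
Within [52.6 MHz, 144.6 MHz]: 69.2 MHz, 77.2 MHz, 105.8 MHz, 113.8 MHz, 142.4 MHz.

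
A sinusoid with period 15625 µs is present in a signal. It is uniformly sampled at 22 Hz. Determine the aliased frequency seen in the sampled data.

2 Hz

T = 15625 µs → f = 1/T = 64 Hz.
64 Hz mod fs = 20 Hz.
20 Hz > fs/2 = 11 Hz, folds to fs − 20 Hz = 2 Hz.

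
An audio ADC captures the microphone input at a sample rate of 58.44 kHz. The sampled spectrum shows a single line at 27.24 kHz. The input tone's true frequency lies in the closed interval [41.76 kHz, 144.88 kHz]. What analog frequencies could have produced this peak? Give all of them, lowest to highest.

Frequencies that alias to 27.24 kHz are k·fs ± 27.24 kHz for integer k ≥ 0.
k=0: 27.24 kHz.
k=1: 31.2 kHz, 85.68 kHz.
k=2: 89.64 kHz, 144.12 kHz.
k=3: 148.08 kHz, 202.56 kHz.
Within [41.76 kHz, 144.88 kHz]: 85.68 kHz, 89.64 kHz, 144.12 kHz.

85.68 kHz, 89.64 kHz, 144.12 kHz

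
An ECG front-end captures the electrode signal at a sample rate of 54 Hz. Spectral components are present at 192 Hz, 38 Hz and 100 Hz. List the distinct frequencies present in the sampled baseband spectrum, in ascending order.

8 Hz, 16 Hz, 24 Hz

fs/2 = 27 Hz.
192 Hz mod fs = 30 Hz.
30 Hz > fs/2 = 27 Hz, folds to fs − 30 Hz = 24 Hz.
38 Hz > fs/2 = 27 Hz, folds to fs − 38 Hz = 16 Hz.
100 Hz mod fs = 46 Hz.
46 Hz > fs/2 = 27 Hz, folds to fs − 46 Hz = 8 Hz.
Distinct values: {8 Hz, 16 Hz, 24 Hz}.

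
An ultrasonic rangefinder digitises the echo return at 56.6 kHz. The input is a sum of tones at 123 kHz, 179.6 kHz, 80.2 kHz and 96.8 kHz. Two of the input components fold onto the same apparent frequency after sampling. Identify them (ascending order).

123 kHz, 179.6 kHz

fs/2 = 28.3 kHz.
123 kHz mod fs = 9.8 kHz.
9.8 kHz ≤ fs/2 = 28.3 kHz, appears at 9.8 kHz.
179.6 kHz mod fs = 9.8 kHz.
9.8 kHz ≤ fs/2 = 28.3 kHz, appears at 9.8 kHz.
80.2 kHz mod fs = 23.6 kHz.
23.6 kHz ≤ fs/2 = 28.3 kHz, appears at 23.6 kHz.
96.8 kHz mod fs = 40.2 kHz.
40.2 kHz > fs/2 = 28.3 kHz, folds to fs − 40.2 kHz = 16.4 kHz.
123 kHz and 179.6 kHz both map to 9.8 kHz.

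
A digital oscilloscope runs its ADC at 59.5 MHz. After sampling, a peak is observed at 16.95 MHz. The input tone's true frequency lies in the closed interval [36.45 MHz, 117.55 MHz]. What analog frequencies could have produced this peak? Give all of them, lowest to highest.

Frequencies that alias to 16.95 MHz are k·fs ± 16.95 MHz for integer k ≥ 0.
k=0: 16.95 MHz.
k=1: 42.55 MHz, 76.45 MHz.
k=2: 102.05 MHz, 135.95 MHz.
k=3: 161.55 MHz, 195.45 MHz.
Within [36.45 MHz, 117.55 MHz]: 42.55 MHz, 76.45 MHz, 102.05 MHz.

42.55 MHz, 76.45 MHz, 102.05 MHz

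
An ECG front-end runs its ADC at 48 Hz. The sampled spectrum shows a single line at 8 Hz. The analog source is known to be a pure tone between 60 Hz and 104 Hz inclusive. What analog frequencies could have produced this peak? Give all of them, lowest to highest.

Frequencies that alias to 8 Hz are k·fs ± 8 Hz for integer k ≥ 0.
k=0: 8 Hz.
k=1: 40 Hz, 56 Hz.
k=2: 88 Hz, 104 Hz.
k=3: 136 Hz, 152 Hz.
Within [60 Hz, 104 Hz]: 88 Hz, 104 Hz.

88 Hz, 104 Hz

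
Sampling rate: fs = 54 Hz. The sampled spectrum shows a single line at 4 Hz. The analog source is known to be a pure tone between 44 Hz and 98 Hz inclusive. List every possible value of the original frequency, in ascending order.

50 Hz, 58 Hz

Frequencies that alias to 4 Hz are k·fs ± 4 Hz for integer k ≥ 0.
k=0: 4 Hz.
k=1: 50 Hz, 58 Hz.
k=2: 104 Hz, 112 Hz.
Within [44 Hz, 98 Hz]: 50 Hz, 58 Hz.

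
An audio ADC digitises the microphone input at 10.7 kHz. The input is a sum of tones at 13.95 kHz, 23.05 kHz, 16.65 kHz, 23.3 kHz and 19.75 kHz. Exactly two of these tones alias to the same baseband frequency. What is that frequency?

fs/2 = 5.35 kHz.
13.95 kHz mod fs = 3.25 kHz.
3.25 kHz ≤ fs/2 = 5.35 kHz, appears at 3.25 kHz.
23.05 kHz mod fs = 1.65 kHz.
1.65 kHz ≤ fs/2 = 5.35 kHz, appears at 1.65 kHz.
16.65 kHz mod fs = 5.95 kHz.
5.95 kHz > fs/2 = 5.35 kHz, folds to fs − 5.95 kHz = 4.75 kHz.
23.3 kHz mod fs = 1.9 kHz.
1.9 kHz ≤ fs/2 = 5.35 kHz, appears at 1.9 kHz.
19.75 kHz mod fs = 9.05 kHz.
9.05 kHz > fs/2 = 5.35 kHz, folds to fs − 9.05 kHz = 1.65 kHz.
19.75 kHz and 23.05 kHz both map to 1.65 kHz.

1.65 kHz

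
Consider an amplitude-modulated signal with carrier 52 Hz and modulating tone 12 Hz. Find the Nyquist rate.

128 Hz

AM sidebands sit at fc ± fm = 40 Hz and 64 Hz.
Highest-frequency component: 64 Hz.
Nyquist rate = 2 × 64 Hz = 128 Hz.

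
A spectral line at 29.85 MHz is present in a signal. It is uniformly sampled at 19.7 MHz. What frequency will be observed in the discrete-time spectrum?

9.55 MHz

29.85 MHz mod fs = 10.15 MHz.
10.15 MHz > fs/2 = 9.85 MHz, folds to fs − 10.15 MHz = 9.55 MHz.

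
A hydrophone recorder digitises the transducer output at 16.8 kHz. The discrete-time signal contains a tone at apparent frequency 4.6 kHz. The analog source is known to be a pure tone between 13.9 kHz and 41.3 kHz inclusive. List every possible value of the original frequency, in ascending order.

Frequencies that alias to 4.6 kHz are k·fs ± 4.6 kHz for integer k ≥ 0.
k=0: 4.6 kHz.
k=1: 12.2 kHz, 21.4 kHz.
k=2: 29 kHz, 38.2 kHz.
k=3: 45.8 kHz, 55 kHz.
Within [13.9 kHz, 41.3 kHz]: 21.4 kHz, 29 kHz, 38.2 kHz.

21.4 kHz, 29 kHz, 38.2 kHz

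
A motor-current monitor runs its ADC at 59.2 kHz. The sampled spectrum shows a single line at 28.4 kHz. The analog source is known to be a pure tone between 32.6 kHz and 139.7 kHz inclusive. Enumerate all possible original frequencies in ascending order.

Frequencies that alias to 28.4 kHz are k·fs ± 28.4 kHz for integer k ≥ 0.
k=0: 28.4 kHz.
k=1: 30.8 kHz, 87.6 kHz.
k=2: 90 kHz, 146.8 kHz.
k=3: 149.2 kHz, 206 kHz.
Within [32.6 kHz, 139.7 kHz]: 87.6 kHz, 90 kHz.

87.6 kHz, 90 kHz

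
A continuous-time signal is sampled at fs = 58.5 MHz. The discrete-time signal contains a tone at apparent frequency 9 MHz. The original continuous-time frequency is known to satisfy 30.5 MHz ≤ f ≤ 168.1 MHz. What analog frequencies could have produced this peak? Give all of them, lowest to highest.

Frequencies that alias to 9 MHz are k·fs ± 9 MHz for integer k ≥ 0.
k=0: 9 MHz.
k=1: 49.5 MHz, 67.5 MHz.
k=2: 108 MHz, 126 MHz.
k=3: 166.5 MHz, 184.5 MHz.
k=4: 225 MHz, 243 MHz.
Within [30.5 MHz, 168.1 MHz]: 49.5 MHz, 67.5 MHz, 108 MHz, 126 MHz, 166.5 MHz.

49.5 MHz, 67.5 MHz, 108 MHz, 126 MHz, 166.5 MHz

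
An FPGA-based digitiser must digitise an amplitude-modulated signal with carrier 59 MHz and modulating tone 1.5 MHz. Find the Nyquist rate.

121 MHz

AM sidebands sit at fc ± fm = 57.5 MHz and 60.5 MHz.
Highest-frequency component: 60.5 MHz.
Nyquist rate = 2 × 60.5 MHz = 121 MHz.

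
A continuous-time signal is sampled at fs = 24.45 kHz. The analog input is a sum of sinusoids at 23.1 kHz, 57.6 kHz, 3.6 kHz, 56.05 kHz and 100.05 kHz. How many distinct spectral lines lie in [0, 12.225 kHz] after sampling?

5

fs/2 = 12.225 kHz.
23.1 kHz > fs/2 = 12.225 kHz, folds to fs − 23.1 kHz = 1.35 kHz.
57.6 kHz mod fs = 8.7 kHz.
8.7 kHz ≤ fs/2 = 12.225 kHz, appears at 8.7 kHz.
3.6 kHz ≤ fs/2 = 12.225 kHz, passes unchanged.
56.05 kHz mod fs = 7.15 kHz.
7.15 kHz ≤ fs/2 = 12.225 kHz, appears at 7.15 kHz.
100.05 kHz mod fs = 2.25 kHz.
2.25 kHz ≤ fs/2 = 12.225 kHz, appears at 2.25 kHz.
Distinct values: {1.35 kHz, 2.25 kHz, 3.6 kHz, 7.15 kHz, 8.7 kHz} → 5.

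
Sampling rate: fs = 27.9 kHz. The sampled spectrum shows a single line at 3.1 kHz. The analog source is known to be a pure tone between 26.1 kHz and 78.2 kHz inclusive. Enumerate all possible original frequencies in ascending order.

Frequencies that alias to 3.1 kHz are k·fs ± 3.1 kHz for integer k ≥ 0.
k=0: 3.1 kHz.
k=1: 24.8 kHz, 31 kHz.
k=2: 52.7 kHz, 58.9 kHz.
k=3: 80.6 kHz, 86.8 kHz.
Within [26.1 kHz, 78.2 kHz]: 31 kHz, 52.7 kHz, 58.9 kHz.

31 kHz, 52.7 kHz, 58.9 kHz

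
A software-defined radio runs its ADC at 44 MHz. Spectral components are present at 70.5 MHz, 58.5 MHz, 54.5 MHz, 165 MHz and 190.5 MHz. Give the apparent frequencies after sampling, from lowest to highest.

10.5 MHz, 11 MHz, 14.5 MHz, 17.5 MHz

fs/2 = 22 MHz.
70.5 MHz mod fs = 26.5 MHz.
26.5 MHz > fs/2 = 22 MHz, folds to fs − 26.5 MHz = 17.5 MHz.
58.5 MHz mod fs = 14.5 MHz.
14.5 MHz ≤ fs/2 = 22 MHz, appears at 14.5 MHz.
54.5 MHz mod fs = 10.5 MHz.
10.5 MHz ≤ fs/2 = 22 MHz, appears at 10.5 MHz.
165 MHz mod fs = 33 MHz.
33 MHz > fs/2 = 22 MHz, folds to fs − 33 MHz = 11 MHz.
190.5 MHz mod fs = 14.5 MHz.
14.5 MHz ≤ fs/2 = 22 MHz, appears at 14.5 MHz.
Distinct values: {10.5 MHz, 11 MHz, 14.5 MHz, 17.5 MHz}.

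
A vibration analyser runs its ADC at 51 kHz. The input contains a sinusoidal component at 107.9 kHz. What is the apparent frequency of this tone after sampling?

107.9 kHz mod fs = 5.9 kHz.
5.9 kHz ≤ fs/2 = 25.5 kHz, appears at 5.9 kHz.

5.9 kHz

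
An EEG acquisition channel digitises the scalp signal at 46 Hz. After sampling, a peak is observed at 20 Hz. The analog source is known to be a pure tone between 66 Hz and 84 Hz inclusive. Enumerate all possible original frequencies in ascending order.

Frequencies that alias to 20 Hz are k·fs ± 20 Hz for integer k ≥ 0.
k=0: 20 Hz.
k=1: 26 Hz, 66 Hz.
k=2: 72 Hz, 112 Hz.
k=3: 118 Hz, 158 Hz.
Within [66 Hz, 84 Hz]: 66 Hz, 72 Hz.

66 Hz, 72 Hz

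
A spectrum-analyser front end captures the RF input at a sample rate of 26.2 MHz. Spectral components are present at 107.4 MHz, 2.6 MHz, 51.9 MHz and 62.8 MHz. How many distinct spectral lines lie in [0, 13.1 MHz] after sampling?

fs/2 = 13.1 MHz.
107.4 MHz mod fs = 2.6 MHz.
2.6 MHz ≤ fs/2 = 13.1 MHz, appears at 2.6 MHz.
2.6 MHz ≤ fs/2 = 13.1 MHz, passes unchanged.
51.9 MHz mod fs = 25.7 MHz.
25.7 MHz > fs/2 = 13.1 MHz, folds to fs − 25.7 MHz = 0.5 MHz.
62.8 MHz mod fs = 10.4 MHz.
10.4 MHz ≤ fs/2 = 13.1 MHz, appears at 10.4 MHz.
Distinct values: {0.5 MHz, 2.6 MHz, 10.4 MHz} → 3.

3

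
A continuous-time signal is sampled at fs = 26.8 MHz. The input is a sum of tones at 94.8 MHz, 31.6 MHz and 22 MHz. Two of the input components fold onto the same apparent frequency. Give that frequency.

4.8 MHz

fs/2 = 13.4 MHz.
94.8 MHz mod fs = 14.4 MHz.
14.4 MHz > fs/2 = 13.4 MHz, folds to fs − 14.4 MHz = 12.4 MHz.
31.6 MHz mod fs = 4.8 MHz.
4.8 MHz ≤ fs/2 = 13.4 MHz, appears at 4.8 MHz.
22 MHz > fs/2 = 13.4 MHz, folds to fs − 22 MHz = 4.8 MHz.
22 MHz and 31.6 MHz both map to 4.8 MHz.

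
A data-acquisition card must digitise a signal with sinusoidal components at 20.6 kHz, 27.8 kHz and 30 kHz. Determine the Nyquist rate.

60 kHz

Highest-frequency component: 30 kHz.
Nyquist rate = 2 × 30 kHz = 60 kHz.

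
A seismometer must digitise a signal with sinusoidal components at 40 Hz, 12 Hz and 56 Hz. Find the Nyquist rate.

112 Hz

Highest-frequency component: 56 Hz.
Nyquist rate = 2 × 56 Hz = 112 Hz.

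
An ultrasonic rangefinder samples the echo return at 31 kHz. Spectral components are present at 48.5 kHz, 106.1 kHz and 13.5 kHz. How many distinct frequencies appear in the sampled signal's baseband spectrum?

fs/2 = 15.5 kHz.
48.5 kHz mod fs = 17.5 kHz.
17.5 kHz > fs/2 = 15.5 kHz, folds to fs − 17.5 kHz = 13.5 kHz.
106.1 kHz mod fs = 13.1 kHz.
13.1 kHz ≤ fs/2 = 15.5 kHz, appears at 13.1 kHz.
13.5 kHz ≤ fs/2 = 15.5 kHz, passes unchanged.
Distinct values: {13.1 kHz, 13.5 kHz} → 2.

2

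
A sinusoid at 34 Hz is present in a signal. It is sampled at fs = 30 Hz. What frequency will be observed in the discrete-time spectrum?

4 Hz

34 Hz mod fs = 4 Hz.
4 Hz ≤ fs/2 = 15 Hz, appears at 4 Hz.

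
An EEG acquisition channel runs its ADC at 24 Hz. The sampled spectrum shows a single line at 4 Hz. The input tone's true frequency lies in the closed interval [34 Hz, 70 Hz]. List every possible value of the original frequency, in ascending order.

Frequencies that alias to 4 Hz are k·fs ± 4 Hz for integer k ≥ 0.
k=0: 4 Hz.
k=1: 20 Hz, 28 Hz.
k=2: 44 Hz, 52 Hz.
k=3: 68 Hz, 76 Hz.
k=4: 92 Hz, 100 Hz.
Within [34 Hz, 70 Hz]: 44 Hz, 52 Hz, 68 Hz.

44 Hz, 52 Hz, 68 Hz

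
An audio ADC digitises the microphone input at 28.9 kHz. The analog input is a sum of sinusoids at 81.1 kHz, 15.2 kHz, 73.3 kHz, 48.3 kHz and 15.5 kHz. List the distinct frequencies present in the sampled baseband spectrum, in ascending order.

fs/2 = 14.45 kHz.
81.1 kHz mod fs = 23.3 kHz.
23.3 kHz > fs/2 = 14.45 kHz, folds to fs − 23.3 kHz = 5.6 kHz.
15.2 kHz > fs/2 = 14.45 kHz, folds to fs − 15.2 kHz = 13.7 kHz.
73.3 kHz mod fs = 15.5 kHz.
15.5 kHz > fs/2 = 14.45 kHz, folds to fs − 15.5 kHz = 13.4 kHz.
48.3 kHz mod fs = 19.4 kHz.
19.4 kHz > fs/2 = 14.45 kHz, folds to fs − 19.4 kHz = 9.5 kHz.
15.5 kHz > fs/2 = 14.45 kHz, folds to fs − 15.5 kHz = 13.4 kHz.
Distinct values: {5.6 kHz, 9.5 kHz, 13.4 kHz, 13.7 kHz}.

5.6 kHz, 9.5 kHz, 13.4 kHz, 13.7 kHz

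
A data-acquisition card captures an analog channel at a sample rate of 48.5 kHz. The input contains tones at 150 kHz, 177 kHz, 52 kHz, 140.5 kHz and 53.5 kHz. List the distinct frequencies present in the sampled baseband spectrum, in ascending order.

fs/2 = 24.25 kHz.
150 kHz mod fs = 4.5 kHz.
4.5 kHz ≤ fs/2 = 24.25 kHz, appears at 4.5 kHz.
177 kHz mod fs = 31.5 kHz.
31.5 kHz > fs/2 = 24.25 kHz, folds to fs − 31.5 kHz = 17 kHz.
52 kHz mod fs = 3.5 kHz.
3.5 kHz ≤ fs/2 = 24.25 kHz, appears at 3.5 kHz.
140.5 kHz mod fs = 43.5 kHz.
43.5 kHz > fs/2 = 24.25 kHz, folds to fs − 43.5 kHz = 5 kHz.
53.5 kHz mod fs = 5 kHz.
5 kHz ≤ fs/2 = 24.25 kHz, appears at 5 kHz.
Distinct values: {3.5 kHz, 4.5 kHz, 5 kHz, 17 kHz}.

3.5 kHz, 4.5 kHz, 5 kHz, 17 kHz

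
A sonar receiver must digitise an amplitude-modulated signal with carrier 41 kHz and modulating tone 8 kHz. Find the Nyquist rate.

AM sidebands sit at fc ± fm = 33 kHz and 49 kHz.
Highest-frequency component: 49 kHz.
Nyquist rate = 2 × 49 kHz = 98 kHz.

98 kHz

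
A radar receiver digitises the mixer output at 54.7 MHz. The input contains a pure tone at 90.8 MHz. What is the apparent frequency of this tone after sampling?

90.8 MHz mod fs = 36.1 MHz.
36.1 MHz > fs/2 = 27.35 MHz, folds to fs − 36.1 MHz = 18.6 MHz.

18.6 MHz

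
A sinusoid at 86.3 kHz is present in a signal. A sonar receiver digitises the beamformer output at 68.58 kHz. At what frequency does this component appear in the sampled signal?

86.3 kHz mod fs = 17.72 kHz.
17.72 kHz ≤ fs/2 = 34.29 kHz, appears at 17.72 kHz.

17.72 kHz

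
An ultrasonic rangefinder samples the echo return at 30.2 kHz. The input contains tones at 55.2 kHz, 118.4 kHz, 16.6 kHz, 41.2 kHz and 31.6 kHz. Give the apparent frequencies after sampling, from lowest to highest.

fs/2 = 15.1 kHz.
55.2 kHz mod fs = 25 kHz.
25 kHz > fs/2 = 15.1 kHz, folds to fs − 25 kHz = 5.2 kHz.
118.4 kHz mod fs = 27.8 kHz.
27.8 kHz > fs/2 = 15.1 kHz, folds to fs − 27.8 kHz = 2.4 kHz.
16.6 kHz > fs/2 = 15.1 kHz, folds to fs − 16.6 kHz = 13.6 kHz.
41.2 kHz mod fs = 11 kHz.
11 kHz ≤ fs/2 = 15.1 kHz, appears at 11 kHz.
31.6 kHz mod fs = 1.4 kHz.
1.4 kHz ≤ fs/2 = 15.1 kHz, appears at 1.4 kHz.
Distinct values: {1.4 kHz, 2.4 kHz, 5.2 kHz, 11 kHz, 13.6 kHz}.

1.4 kHz, 2.4 kHz, 5.2 kHz, 11 kHz, 13.6 kHz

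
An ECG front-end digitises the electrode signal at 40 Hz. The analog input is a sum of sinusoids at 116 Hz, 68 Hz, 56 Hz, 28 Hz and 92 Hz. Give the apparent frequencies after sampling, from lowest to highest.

4 Hz, 12 Hz, 16 Hz

fs/2 = 20 Hz.
116 Hz mod fs = 36 Hz.
36 Hz > fs/2 = 20 Hz, folds to fs − 36 Hz = 4 Hz.
68 Hz mod fs = 28 Hz.
28 Hz > fs/2 = 20 Hz, folds to fs − 28 Hz = 12 Hz.
56 Hz mod fs = 16 Hz.
16 Hz ≤ fs/2 = 20 Hz, appears at 16 Hz.
28 Hz > fs/2 = 20 Hz, folds to fs − 28 Hz = 12 Hz.
92 Hz mod fs = 12 Hz.
12 Hz ≤ fs/2 = 20 Hz, appears at 12 Hz.
Distinct values: {4 Hz, 12 Hz, 16 Hz}.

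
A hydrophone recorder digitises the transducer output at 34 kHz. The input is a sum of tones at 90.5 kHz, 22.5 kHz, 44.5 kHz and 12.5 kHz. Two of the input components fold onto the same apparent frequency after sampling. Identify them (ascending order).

22.5 kHz, 90.5 kHz

fs/2 = 17 kHz.
90.5 kHz mod fs = 22.5 kHz.
22.5 kHz > fs/2 = 17 kHz, folds to fs − 22.5 kHz = 11.5 kHz.
22.5 kHz > fs/2 = 17 kHz, folds to fs − 22.5 kHz = 11.5 kHz.
44.5 kHz mod fs = 10.5 kHz.
10.5 kHz ≤ fs/2 = 17 kHz, appears at 10.5 kHz.
12.5 kHz ≤ fs/2 = 17 kHz, passes unchanged.
22.5 kHz and 90.5 kHz both map to 11.5 kHz.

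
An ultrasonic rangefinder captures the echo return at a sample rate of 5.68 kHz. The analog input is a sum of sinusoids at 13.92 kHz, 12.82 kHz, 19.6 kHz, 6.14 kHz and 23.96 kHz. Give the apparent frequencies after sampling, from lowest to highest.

0.46 kHz, 1.24 kHz, 1.46 kHz, 2.56 kHz

fs/2 = 2.84 kHz.
13.92 kHz mod fs = 2.56 kHz.
2.56 kHz ≤ fs/2 = 2.84 kHz, appears at 2.56 kHz.
12.82 kHz mod fs = 1.46 kHz.
1.46 kHz ≤ fs/2 = 2.84 kHz, appears at 1.46 kHz.
19.6 kHz mod fs = 2.56 kHz.
2.56 kHz ≤ fs/2 = 2.84 kHz, appears at 2.56 kHz.
6.14 kHz mod fs = 0.46 kHz.
0.46 kHz ≤ fs/2 = 2.84 kHz, appears at 0.46 kHz.
23.96 kHz mod fs = 1.24 kHz.
1.24 kHz ≤ fs/2 = 2.84 kHz, appears at 1.24 kHz.
Distinct values: {0.46 kHz, 1.24 kHz, 1.46 kHz, 2.56 kHz}.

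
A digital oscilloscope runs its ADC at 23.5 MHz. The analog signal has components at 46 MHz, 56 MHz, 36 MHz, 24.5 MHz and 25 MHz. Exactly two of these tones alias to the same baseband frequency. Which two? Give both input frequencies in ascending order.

24.5 MHz, 46 MHz

fs/2 = 11.75 MHz.
46 MHz mod fs = 22.5 MHz.
22.5 MHz > fs/2 = 11.75 MHz, folds to fs − 22.5 MHz = 1 MHz.
56 MHz mod fs = 9 MHz.
9 MHz ≤ fs/2 = 11.75 MHz, appears at 9 MHz.
36 MHz mod fs = 12.5 MHz.
12.5 MHz > fs/2 = 11.75 MHz, folds to fs − 12.5 MHz = 11 MHz.
24.5 MHz mod fs = 1 MHz.
1 MHz ≤ fs/2 = 11.75 MHz, appears at 1 MHz.
25 MHz mod fs = 1.5 MHz.
1.5 MHz ≤ fs/2 = 11.75 MHz, appears at 1.5 MHz.
24.5 MHz and 46 MHz both map to 1 MHz.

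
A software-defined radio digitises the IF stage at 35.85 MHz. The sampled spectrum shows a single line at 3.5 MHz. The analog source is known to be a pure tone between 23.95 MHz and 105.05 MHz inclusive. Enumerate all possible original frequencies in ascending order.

Frequencies that alias to 3.5 MHz are k·fs ± 3.5 MHz for integer k ≥ 0.
k=0: 3.5 MHz.
k=1: 32.35 MHz, 39.35 MHz.
k=2: 68.2 MHz, 75.2 MHz.
k=3: 104.05 MHz, 111.05 MHz.
k=4: 139.9 MHz, 146.9 MHz.
Within [23.95 MHz, 105.05 MHz]: 32.35 MHz, 39.35 MHz, 68.2 MHz, 75.2 MHz, 104.05 MHz.

32.35 MHz, 39.35 MHz, 68.2 MHz, 75.2 MHz, 104.05 MHz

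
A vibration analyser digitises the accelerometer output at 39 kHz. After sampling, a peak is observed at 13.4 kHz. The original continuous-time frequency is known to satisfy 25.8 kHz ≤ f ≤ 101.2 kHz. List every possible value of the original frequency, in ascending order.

52.4 kHz, 64.6 kHz, 91.4 kHz

Frequencies that alias to 13.4 kHz are k·fs ± 13.4 kHz for integer k ≥ 0.
k=0: 13.4 kHz.
k=1: 25.6 kHz, 52.4 kHz.
k=2: 64.6 kHz, 91.4 kHz.
k=3: 103.6 kHz, 130.4 kHz.
Within [25.8 kHz, 101.2 kHz]: 52.4 kHz, 64.6 kHz, 91.4 kHz.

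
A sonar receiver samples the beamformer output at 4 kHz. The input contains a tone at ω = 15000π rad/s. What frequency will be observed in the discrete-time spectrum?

ω = 15000π rad/s → f = ω/(2π) = 7500 Hz = 7.5 kHz.
7.5 kHz mod fs = 3.5 kHz.
3.5 kHz > fs/2 = 2 kHz, folds to fs − 3.5 kHz = 0.5 kHz.

0.5 kHz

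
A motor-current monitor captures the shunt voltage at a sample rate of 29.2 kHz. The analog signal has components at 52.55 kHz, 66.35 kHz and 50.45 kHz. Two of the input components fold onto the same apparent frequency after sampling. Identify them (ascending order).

fs/2 = 14.6 kHz.
52.55 kHz mod fs = 23.35 kHz.
23.35 kHz > fs/2 = 14.6 kHz, folds to fs − 23.35 kHz = 5.85 kHz.
66.35 kHz mod fs = 7.95 kHz.
7.95 kHz ≤ fs/2 = 14.6 kHz, appears at 7.95 kHz.
50.45 kHz mod fs = 21.25 kHz.
21.25 kHz > fs/2 = 14.6 kHz, folds to fs − 21.25 kHz = 7.95 kHz.
50.45 kHz and 66.35 kHz both map to 7.95 kHz.

50.45 kHz, 66.35 kHz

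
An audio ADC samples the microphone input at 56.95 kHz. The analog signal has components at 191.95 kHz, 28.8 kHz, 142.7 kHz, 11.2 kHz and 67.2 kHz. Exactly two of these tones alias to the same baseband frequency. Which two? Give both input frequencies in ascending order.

fs/2 = 28.475 kHz.
191.95 kHz mod fs = 21.1 kHz.
21.1 kHz ≤ fs/2 = 28.475 kHz, appears at 21.1 kHz.
28.8 kHz > fs/2 = 28.475 kHz, folds to fs − 28.8 kHz = 28.15 kHz.
142.7 kHz mod fs = 28.8 kHz.
28.8 kHz > fs/2 = 28.475 kHz, folds to fs − 28.8 kHz = 28.15 kHz.
11.2 kHz ≤ fs/2 = 28.475 kHz, passes unchanged.
67.2 kHz mod fs = 10.25 kHz.
10.25 kHz ≤ fs/2 = 28.475 kHz, appears at 10.25 kHz.
28.8 kHz and 142.7 kHz both map to 28.15 kHz.

28.8 kHz, 142.7 kHz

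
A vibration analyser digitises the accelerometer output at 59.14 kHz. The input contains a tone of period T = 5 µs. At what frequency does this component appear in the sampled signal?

T = 5 µs → f = 1/T = 200 kHz.
200 kHz mod fs = 22.58 kHz.
22.58 kHz ≤ fs/2 = 29.57 kHz, appears at 22.58 kHz.

22.58 kHz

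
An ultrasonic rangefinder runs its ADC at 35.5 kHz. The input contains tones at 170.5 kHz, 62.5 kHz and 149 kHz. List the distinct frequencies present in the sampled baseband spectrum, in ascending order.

7 kHz, 8.5 kHz

fs/2 = 17.75 kHz.
170.5 kHz mod fs = 28.5 kHz.
28.5 kHz > fs/2 = 17.75 kHz, folds to fs − 28.5 kHz = 7 kHz.
62.5 kHz mod fs = 27 kHz.
27 kHz > fs/2 = 17.75 kHz, folds to fs − 27 kHz = 8.5 kHz.
149 kHz mod fs = 7 kHz.
7 kHz ≤ fs/2 = 17.75 kHz, appears at 7 kHz.
Distinct values: {7 kHz, 8.5 kHz}.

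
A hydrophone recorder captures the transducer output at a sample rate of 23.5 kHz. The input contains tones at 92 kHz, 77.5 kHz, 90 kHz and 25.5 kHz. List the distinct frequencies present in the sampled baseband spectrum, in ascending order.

2 kHz, 4 kHz, 7 kHz

fs/2 = 11.75 kHz.
92 kHz mod fs = 21.5 kHz.
21.5 kHz > fs/2 = 11.75 kHz, folds to fs − 21.5 kHz = 2 kHz.
77.5 kHz mod fs = 7 kHz.
7 kHz ≤ fs/2 = 11.75 kHz, appears at 7 kHz.
90 kHz mod fs = 19.5 kHz.
19.5 kHz > fs/2 = 11.75 kHz, folds to fs − 19.5 kHz = 4 kHz.
25.5 kHz mod fs = 2 kHz.
2 kHz ≤ fs/2 = 11.75 kHz, appears at 2 kHz.
Distinct values: {2 kHz, 4 kHz, 7 kHz}.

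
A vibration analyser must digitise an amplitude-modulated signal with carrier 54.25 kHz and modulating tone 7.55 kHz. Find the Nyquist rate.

123.6 kHz

AM sidebands sit at fc ± fm = 46.7 kHz and 61.8 kHz.
Highest-frequency component: 61.8 kHz.
Nyquist rate = 2 × 61.8 kHz = 123.6 kHz.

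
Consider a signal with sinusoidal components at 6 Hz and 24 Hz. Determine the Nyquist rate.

48 Hz

Highest-frequency component: 24 Hz.
Nyquist rate = 2 × 24 Hz = 48 Hz.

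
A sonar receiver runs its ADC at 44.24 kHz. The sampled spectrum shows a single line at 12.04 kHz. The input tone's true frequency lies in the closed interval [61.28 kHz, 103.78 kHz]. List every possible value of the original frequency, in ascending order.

76.44 kHz, 100.52 kHz

Frequencies that alias to 12.04 kHz are k·fs ± 12.04 kHz for integer k ≥ 0.
k=0: 12.04 kHz.
k=1: 32.2 kHz, 56.28 kHz.
k=2: 76.44 kHz, 100.52 kHz.
k=3: 120.68 kHz, 144.76 kHz.
Within [61.28 kHz, 103.78 kHz]: 76.44 kHz, 100.52 kHz.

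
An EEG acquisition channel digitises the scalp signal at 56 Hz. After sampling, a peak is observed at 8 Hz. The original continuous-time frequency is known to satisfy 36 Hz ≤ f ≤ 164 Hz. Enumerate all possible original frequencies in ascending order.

48 Hz, 64 Hz, 104 Hz, 120 Hz, 160 Hz

Frequencies that alias to 8 Hz are k·fs ± 8 Hz for integer k ≥ 0.
k=0: 8 Hz.
k=1: 48 Hz, 64 Hz.
k=2: 104 Hz, 120 Hz.
k=3: 160 Hz, 176 Hz.
k=4: 216 Hz, 232 Hz.
Within [36 Hz, 164 Hz]: 48 Hz, 64 Hz, 104 Hz, 120 Hz, 160 Hz.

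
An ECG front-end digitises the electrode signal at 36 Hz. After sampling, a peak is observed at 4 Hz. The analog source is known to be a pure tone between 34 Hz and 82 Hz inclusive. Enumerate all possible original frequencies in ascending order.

Frequencies that alias to 4 Hz are k·fs ± 4 Hz for integer k ≥ 0.
k=0: 4 Hz.
k=1: 32 Hz, 40 Hz.
k=2: 68 Hz, 76 Hz.
k=3: 104 Hz, 112 Hz.
Within [34 Hz, 82 Hz]: 40 Hz, 68 Hz, 76 Hz.

40 Hz, 68 Hz, 76 Hz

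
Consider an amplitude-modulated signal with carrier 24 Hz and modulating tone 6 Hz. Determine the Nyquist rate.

60 Hz

AM sidebands sit at fc ± fm = 18 Hz and 30 Hz.
Highest-frequency component: 30 Hz.
Nyquist rate = 2 × 30 Hz = 60 Hz.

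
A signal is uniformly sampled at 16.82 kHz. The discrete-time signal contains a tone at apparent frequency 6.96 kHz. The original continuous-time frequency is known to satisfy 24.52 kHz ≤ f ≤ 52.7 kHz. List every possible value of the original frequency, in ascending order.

26.68 kHz, 40.6 kHz, 43.5 kHz

Frequencies that alias to 6.96 kHz are k·fs ± 6.96 kHz for integer k ≥ 0.
k=0: 6.96 kHz.
k=1: 9.86 kHz, 23.78 kHz.
k=2: 26.68 kHz, 40.6 kHz.
k=3: 43.5 kHz, 57.42 kHz.
k=4: 60.32 kHz, 74.24 kHz.
Within [24.52 kHz, 52.7 kHz]: 26.68 kHz, 40.6 kHz, 43.5 kHz.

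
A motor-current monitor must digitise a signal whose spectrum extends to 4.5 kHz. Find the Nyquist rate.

9 kHz

Nyquist rate = 2 × 4.5 kHz = 9 kHz.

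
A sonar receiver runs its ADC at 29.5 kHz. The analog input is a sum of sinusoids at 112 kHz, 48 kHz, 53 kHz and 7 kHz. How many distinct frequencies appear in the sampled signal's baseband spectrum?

3

fs/2 = 14.75 kHz.
112 kHz mod fs = 23.5 kHz.
23.5 kHz > fs/2 = 14.75 kHz, folds to fs − 23.5 kHz = 6 kHz.
48 kHz mod fs = 18.5 kHz.
18.5 kHz > fs/2 = 14.75 kHz, folds to fs − 18.5 kHz = 11 kHz.
53 kHz mod fs = 23.5 kHz.
23.5 kHz > fs/2 = 14.75 kHz, folds to fs − 23.5 kHz = 6 kHz.
7 kHz ≤ fs/2 = 14.75 kHz, passes unchanged.
Distinct values: {6 kHz, 7 kHz, 11 kHz} → 3.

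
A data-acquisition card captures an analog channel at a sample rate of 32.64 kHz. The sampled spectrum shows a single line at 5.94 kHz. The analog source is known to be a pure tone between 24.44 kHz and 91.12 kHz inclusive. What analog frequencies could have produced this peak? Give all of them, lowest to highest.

Frequencies that alias to 5.94 kHz are k·fs ± 5.94 kHz for integer k ≥ 0.
k=0: 5.94 kHz.
k=1: 26.7 kHz, 38.58 kHz.
k=2: 59.34 kHz, 71.22 kHz.
k=3: 91.98 kHz, 103.86 kHz.
Within [24.44 kHz, 91.12 kHz]: 26.7 kHz, 38.58 kHz, 59.34 kHz, 71.22 kHz.

26.7 kHz, 38.58 kHz, 59.34 kHz, 71.22 kHz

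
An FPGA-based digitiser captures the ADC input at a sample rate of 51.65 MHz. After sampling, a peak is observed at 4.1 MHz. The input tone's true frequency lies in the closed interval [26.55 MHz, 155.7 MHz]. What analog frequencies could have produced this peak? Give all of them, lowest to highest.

47.55 MHz, 55.75 MHz, 99.2 MHz, 107.4 MHz, 150.85 MHz

Frequencies that alias to 4.1 MHz are k·fs ± 4.1 MHz for integer k ≥ 0.
k=0: 4.1 MHz.
k=1: 47.55 MHz, 55.75 MHz.
k=2: 99.2 MHz, 107.4 MHz.
k=3: 150.85 MHz, 159.05 MHz.
k=4: 202.5 MHz, 210.7 MHz.
Within [26.55 MHz, 155.7 MHz]: 47.55 MHz, 55.75 MHz, 99.2 MHz, 107.4 MHz, 150.85 MHz.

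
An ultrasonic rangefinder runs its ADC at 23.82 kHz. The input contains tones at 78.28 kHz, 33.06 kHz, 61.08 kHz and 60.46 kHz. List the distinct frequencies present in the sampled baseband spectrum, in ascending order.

fs/2 = 11.91 kHz.
78.28 kHz mod fs = 6.82 kHz.
6.82 kHz ≤ fs/2 = 11.91 kHz, appears at 6.82 kHz.
33.06 kHz mod fs = 9.24 kHz.
9.24 kHz ≤ fs/2 = 11.91 kHz, appears at 9.24 kHz.
61.08 kHz mod fs = 13.44 kHz.
13.44 kHz > fs/2 = 11.91 kHz, folds to fs − 13.44 kHz = 10.38 kHz.
60.46 kHz mod fs = 12.82 kHz.
12.82 kHz > fs/2 = 11.91 kHz, folds to fs − 12.82 kHz = 11 kHz.
Distinct values: {6.82 kHz, 9.24 kHz, 10.38 kHz, 11 kHz}.

6.82 kHz, 9.24 kHz, 10.38 kHz, 11 kHz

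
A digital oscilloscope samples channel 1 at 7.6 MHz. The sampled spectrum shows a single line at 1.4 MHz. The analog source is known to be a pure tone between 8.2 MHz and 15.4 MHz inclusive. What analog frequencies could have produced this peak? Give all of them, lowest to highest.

9 MHz, 13.8 MHz

Frequencies that alias to 1.4 MHz are k·fs ± 1.4 MHz for integer k ≥ 0.
k=0: 1.4 MHz.
k=1: 6.2 MHz, 9 MHz.
k=2: 13.8 MHz, 16.6 MHz.
k=3: 21.4 MHz, 24.2 MHz.
Within [8.2 MHz, 15.4 MHz]: 9 MHz, 13.8 MHz.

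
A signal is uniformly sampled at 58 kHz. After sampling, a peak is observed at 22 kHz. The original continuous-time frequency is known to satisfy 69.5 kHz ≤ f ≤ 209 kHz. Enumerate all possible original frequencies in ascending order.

Frequencies that alias to 22 kHz are k·fs ± 22 kHz for integer k ≥ 0.
k=0: 22 kHz.
k=1: 36 kHz, 80 kHz.
k=2: 94 kHz, 138 kHz.
k=3: 152 kHz, 196 kHz.
k=4: 210 kHz, 254 kHz.
Within [69.5 kHz, 209 kHz]: 80 kHz, 94 kHz, 138 kHz, 152 kHz, 196 kHz.

80 kHz, 94 kHz, 138 kHz, 152 kHz, 196 kHz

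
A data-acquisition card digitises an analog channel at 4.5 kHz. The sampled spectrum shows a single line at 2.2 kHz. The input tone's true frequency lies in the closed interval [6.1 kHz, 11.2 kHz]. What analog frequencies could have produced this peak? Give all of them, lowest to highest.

Frequencies that alias to 2.2 kHz are k·fs ± 2.2 kHz for integer k ≥ 0.
k=0: 2.2 kHz.
k=1: 2.3 kHz, 6.7 kHz.
k=2: 6.8 kHz, 11.2 kHz.
k=3: 11.3 kHz, 15.7 kHz.
Within [6.1 kHz, 11.2 kHz]: 6.7 kHz, 6.8 kHz, 11.2 kHz.

6.7 kHz, 6.8 kHz, 11.2 kHz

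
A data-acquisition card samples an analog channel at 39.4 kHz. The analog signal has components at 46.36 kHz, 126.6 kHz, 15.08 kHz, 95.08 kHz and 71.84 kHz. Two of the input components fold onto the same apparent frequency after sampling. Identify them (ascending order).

fs/2 = 19.7 kHz.
46.36 kHz mod fs = 6.96 kHz.
6.96 kHz ≤ fs/2 = 19.7 kHz, appears at 6.96 kHz.
126.6 kHz mod fs = 8.4 kHz.
8.4 kHz ≤ fs/2 = 19.7 kHz, appears at 8.4 kHz.
15.08 kHz ≤ fs/2 = 19.7 kHz, passes unchanged.
95.08 kHz mod fs = 16.28 kHz.
16.28 kHz ≤ fs/2 = 19.7 kHz, appears at 16.28 kHz.
71.84 kHz mod fs = 32.44 kHz.
32.44 kHz > fs/2 = 19.7 kHz, folds to fs − 32.44 kHz = 6.96 kHz.
46.36 kHz and 71.84 kHz both map to 6.96 kHz.

46.36 kHz, 71.84 kHz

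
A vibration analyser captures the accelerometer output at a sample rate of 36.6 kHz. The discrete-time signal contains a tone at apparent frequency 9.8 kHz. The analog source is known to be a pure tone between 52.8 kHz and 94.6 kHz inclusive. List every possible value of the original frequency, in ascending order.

63.4 kHz, 83 kHz

Frequencies that alias to 9.8 kHz are k·fs ± 9.8 kHz for integer k ≥ 0.
k=0: 9.8 kHz.
k=1: 26.8 kHz, 46.4 kHz.
k=2: 63.4 kHz, 83 kHz.
k=3: 100 kHz, 119.6 kHz.
Within [52.8 kHz, 94.6 kHz]: 63.4 kHz, 83 kHz.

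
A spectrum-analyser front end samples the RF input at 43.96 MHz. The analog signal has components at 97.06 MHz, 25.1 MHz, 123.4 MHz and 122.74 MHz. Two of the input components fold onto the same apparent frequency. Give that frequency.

9.14 MHz

fs/2 = 21.98 MHz.
97.06 MHz mod fs = 9.14 MHz.
9.14 MHz ≤ fs/2 = 21.98 MHz, appears at 9.14 MHz.
25.1 MHz > fs/2 = 21.98 MHz, folds to fs − 25.1 MHz = 18.86 MHz.
123.4 MHz mod fs = 35.48 MHz.
35.48 MHz > fs/2 = 21.98 MHz, folds to fs − 35.48 MHz = 8.48 MHz.
122.74 MHz mod fs = 34.82 MHz.
34.82 MHz > fs/2 = 21.98 MHz, folds to fs − 34.82 MHz = 9.14 MHz.
97.06 MHz and 122.74 MHz both map to 9.14 MHz.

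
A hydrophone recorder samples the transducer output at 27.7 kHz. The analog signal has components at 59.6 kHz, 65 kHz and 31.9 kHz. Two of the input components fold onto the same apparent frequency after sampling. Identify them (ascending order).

fs/2 = 13.85 kHz.
59.6 kHz mod fs = 4.2 kHz.
4.2 kHz ≤ fs/2 = 13.85 kHz, appears at 4.2 kHz.
65 kHz mod fs = 9.6 kHz.
9.6 kHz ≤ fs/2 = 13.85 kHz, appears at 9.6 kHz.
31.9 kHz mod fs = 4.2 kHz.
4.2 kHz ≤ fs/2 = 13.85 kHz, appears at 4.2 kHz.
31.9 kHz and 59.6 kHz both map to 4.2 kHz.

31.9 kHz, 59.6 kHz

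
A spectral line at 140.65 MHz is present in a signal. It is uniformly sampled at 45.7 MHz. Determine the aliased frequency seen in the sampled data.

140.65 MHz mod fs = 3.55 MHz.
3.55 MHz ≤ fs/2 = 22.85 MHz, appears at 3.55 MHz.

3.55 MHz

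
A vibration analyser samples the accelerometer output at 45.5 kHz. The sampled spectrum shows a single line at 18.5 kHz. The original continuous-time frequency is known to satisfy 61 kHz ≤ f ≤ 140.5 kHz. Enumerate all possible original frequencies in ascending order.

Frequencies that alias to 18.5 kHz are k·fs ± 18.5 kHz for integer k ≥ 0.
k=0: 18.5 kHz.
k=1: 27 kHz, 64 kHz.
k=2: 72.5 kHz, 109.5 kHz.
k=3: 118 kHz, 155 kHz.
k=4: 163.5 kHz, 200.5 kHz.
Within [61 kHz, 140.5 kHz]: 64 kHz, 72.5 kHz, 109.5 kHz, 118 kHz.

64 kHz, 72.5 kHz, 109.5 kHz, 118 kHz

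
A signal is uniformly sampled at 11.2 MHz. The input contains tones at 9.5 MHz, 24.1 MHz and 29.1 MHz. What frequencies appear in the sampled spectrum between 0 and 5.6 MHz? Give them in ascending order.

1.7 MHz, 4.5 MHz

fs/2 = 5.6 MHz.
9.5 MHz > fs/2 = 5.6 MHz, folds to fs − 9.5 MHz = 1.7 MHz.
24.1 MHz mod fs = 1.7 MHz.
1.7 MHz ≤ fs/2 = 5.6 MHz, appears at 1.7 MHz.
29.1 MHz mod fs = 6.7 MHz.
6.7 MHz > fs/2 = 5.6 MHz, folds to fs − 6.7 MHz = 4.5 MHz.
Distinct values: {1.7 MHz, 4.5 MHz}.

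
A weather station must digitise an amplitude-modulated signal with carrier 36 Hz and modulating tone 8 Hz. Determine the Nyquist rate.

AM sidebands sit at fc ± fm = 28 Hz and 44 Hz.
Highest-frequency component: 44 Hz.
Nyquist rate = 2 × 44 Hz = 88 Hz.

88 Hz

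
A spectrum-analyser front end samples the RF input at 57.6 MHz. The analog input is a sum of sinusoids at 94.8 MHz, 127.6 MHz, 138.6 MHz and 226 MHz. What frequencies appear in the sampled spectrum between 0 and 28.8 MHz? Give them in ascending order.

4.4 MHz, 12.4 MHz, 20.4 MHz, 23.4 MHz

fs/2 = 28.8 MHz.
94.8 MHz mod fs = 37.2 MHz.
37.2 MHz > fs/2 = 28.8 MHz, folds to fs − 37.2 MHz = 20.4 MHz.
127.6 MHz mod fs = 12.4 MHz.
12.4 MHz ≤ fs/2 = 28.8 MHz, appears at 12.4 MHz.
138.6 MHz mod fs = 23.4 MHz.
23.4 MHz ≤ fs/2 = 28.8 MHz, appears at 23.4 MHz.
226 MHz mod fs = 53.2 MHz.
53.2 MHz > fs/2 = 28.8 MHz, folds to fs − 53.2 MHz = 4.4 MHz.
Distinct values: {4.4 MHz, 12.4 MHz, 20.4 MHz, 23.4 MHz}.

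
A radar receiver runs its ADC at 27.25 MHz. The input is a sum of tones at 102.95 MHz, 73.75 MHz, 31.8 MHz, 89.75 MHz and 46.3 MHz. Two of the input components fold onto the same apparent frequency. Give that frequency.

8 MHz

fs/2 = 13.625 MHz.
102.95 MHz mod fs = 21.2 MHz.
21.2 MHz > fs/2 = 13.625 MHz, folds to fs − 21.2 MHz = 6.05 MHz.
73.75 MHz mod fs = 19.25 MHz.
19.25 MHz > fs/2 = 13.625 MHz, folds to fs − 19.25 MHz = 8 MHz.
31.8 MHz mod fs = 4.55 MHz.
4.55 MHz ≤ fs/2 = 13.625 MHz, appears at 4.55 MHz.
89.75 MHz mod fs = 8 MHz.
8 MHz ≤ fs/2 = 13.625 MHz, appears at 8 MHz.
46.3 MHz mod fs = 19.05 MHz.
19.05 MHz > fs/2 = 13.625 MHz, folds to fs − 19.05 MHz = 8.2 MHz.
73.75 MHz and 89.75 MHz both map to 8 MHz.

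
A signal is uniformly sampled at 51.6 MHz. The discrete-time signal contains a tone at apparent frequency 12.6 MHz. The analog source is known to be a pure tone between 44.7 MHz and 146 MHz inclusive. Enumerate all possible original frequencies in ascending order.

64.2 MHz, 90.6 MHz, 115.8 MHz, 142.2 MHz

Frequencies that alias to 12.6 MHz are k·fs ± 12.6 MHz for integer k ≥ 0.
k=0: 12.6 MHz.
k=1: 39 MHz, 64.2 MHz.
k=2: 90.6 MHz, 115.8 MHz.
k=3: 142.2 MHz, 167.4 MHz.
k=4: 193.8 MHz, 219 MHz.
Within [44.7 MHz, 146 MHz]: 64.2 MHz, 90.6 MHz, 115.8 MHz, 142.2 MHz.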